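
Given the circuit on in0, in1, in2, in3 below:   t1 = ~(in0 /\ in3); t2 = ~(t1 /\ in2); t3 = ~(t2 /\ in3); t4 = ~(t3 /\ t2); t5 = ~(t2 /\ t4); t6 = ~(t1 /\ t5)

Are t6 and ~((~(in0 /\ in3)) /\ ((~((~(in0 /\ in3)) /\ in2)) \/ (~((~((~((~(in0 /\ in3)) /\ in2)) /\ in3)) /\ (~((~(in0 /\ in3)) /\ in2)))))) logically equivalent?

No

t1 = ~(in0 /\ in3)
t2 = ~(t1 /\ in2) = ~((~(in0 /\ in3)) /\ in2)
t3 = ~(t2 /\ in3) = ~((~((~(in0 /\ in3)) /\ in2)) /\ in3)
t4 = ~(t3 /\ t2) = ~((~((~((~(in0 /\ in3)) /\ in2)) /\ in3)) /\ (~((~(in0 /\ in3)) /\ in2)))
t5 = ~(t2 /\ t4) = ~((~((~(in0 /\ in3)) /\ in2)) /\ (~((~((~((~(in0 /\ in3)) /\ in2)) /\ in3)) /\ (~((~(in0 /\ in3)) /\ in2)))))
t6 = ~(t1 /\ t5) = ~((~(in0 /\ in3)) /\ (~((~((~(in0 /\ in3)) /\ in2)) /\ (~((~((~((~(in0 /\ in3)) /\ in2)) /\ in3)) /\ (~((~(in0 /\ in3)) /\ in2)))))))
At in0=0, in1=0, in2=0, in3=1: circuit gives 1, formula gives 0.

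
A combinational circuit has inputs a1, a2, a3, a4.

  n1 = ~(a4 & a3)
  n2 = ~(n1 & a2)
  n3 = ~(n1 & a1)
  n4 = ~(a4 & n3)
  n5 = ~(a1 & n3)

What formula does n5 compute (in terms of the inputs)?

~(a1 & (~((~(a4 & a3)) & a1)))

n1 = ~(a4 & a3)
n3 = ~(n1 & a1) = ~((~(a4 & a3)) & a1)
n5 = ~(a1 & n3) = ~(a1 & (~((~(a4 & a3)) & a1)))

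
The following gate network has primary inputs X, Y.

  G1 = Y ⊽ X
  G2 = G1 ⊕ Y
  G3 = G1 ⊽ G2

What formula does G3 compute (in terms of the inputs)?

(Y ⊽ X) ⊽ ((Y ⊽ X) ⊕ Y)

G1 = Y ⊽ X
G2 = G1 ⊕ Y = (Y ⊽ X) ⊕ Y
G3 = G1 ⊽ G2 = (Y ⊽ X) ⊽ ((Y ⊽ X) ⊕ Y)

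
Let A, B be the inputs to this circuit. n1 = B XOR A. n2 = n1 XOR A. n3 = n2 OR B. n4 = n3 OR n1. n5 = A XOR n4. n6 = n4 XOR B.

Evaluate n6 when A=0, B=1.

n1 = 1 XOR 0 = 1
n2 = 1 XOR 0 = 1
n3 = 1 OR 1 = 1
n4 = 1 OR 1 = 1
n6 = 1 XOR 1 = 0

0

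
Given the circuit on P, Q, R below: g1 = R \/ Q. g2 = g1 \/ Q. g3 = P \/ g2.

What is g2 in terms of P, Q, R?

(R \/ Q) \/ Q

g1 = R \/ Q
g2 = g1 \/ Q = (R \/ Q) \/ Q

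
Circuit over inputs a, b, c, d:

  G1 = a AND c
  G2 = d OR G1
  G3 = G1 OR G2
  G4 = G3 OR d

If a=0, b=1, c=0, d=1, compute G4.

G1 = 0 AND 0 = 0
G2 = 1 OR 0 = 1
G3 = 0 OR 1 = 1
G4 = 1 OR 1 = 1

1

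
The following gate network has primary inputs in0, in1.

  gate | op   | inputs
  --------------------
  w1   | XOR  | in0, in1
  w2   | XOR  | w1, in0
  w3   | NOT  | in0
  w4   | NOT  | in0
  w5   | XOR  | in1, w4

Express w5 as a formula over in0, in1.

in1 XOR NOT in0

w4 = NOT in0
w5 = in1 XOR w4 = in1 XOR NOT in0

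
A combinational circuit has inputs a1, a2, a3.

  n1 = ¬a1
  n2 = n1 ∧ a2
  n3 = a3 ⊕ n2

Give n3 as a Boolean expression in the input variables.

a3 ⊕ (¬a1 ∧ a2)

n1 = ¬a1
n2 = n1 ∧ a2 = ¬a1 ∧ a2
n3 = a3 ⊕ n2 = a3 ⊕ (¬a1 ∧ a2)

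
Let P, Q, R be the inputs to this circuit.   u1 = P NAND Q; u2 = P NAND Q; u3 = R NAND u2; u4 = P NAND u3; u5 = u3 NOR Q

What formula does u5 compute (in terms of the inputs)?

u2 = P NAND Q
u3 = R NAND u2 = R NAND (P NAND Q)
u5 = u3 NOR Q = (R NAND (P NAND Q)) NOR Q

(R NAND (P NAND Q)) NOR Q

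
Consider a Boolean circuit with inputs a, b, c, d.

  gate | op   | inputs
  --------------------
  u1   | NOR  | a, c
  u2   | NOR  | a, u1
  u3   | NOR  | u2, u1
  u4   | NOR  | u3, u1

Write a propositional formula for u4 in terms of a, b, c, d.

((a NOR (a NOR c)) NOR (a NOR c)) NOR (a NOR c)

u1 = a NOR c
u2 = a NOR u1 = a NOR (a NOR c)
u3 = u2 NOR u1 = (a NOR (a NOR c)) NOR (a NOR c)
u4 = u3 NOR u1 = ((a NOR (a NOR c)) NOR (a NOR c)) NOR (a NOR c)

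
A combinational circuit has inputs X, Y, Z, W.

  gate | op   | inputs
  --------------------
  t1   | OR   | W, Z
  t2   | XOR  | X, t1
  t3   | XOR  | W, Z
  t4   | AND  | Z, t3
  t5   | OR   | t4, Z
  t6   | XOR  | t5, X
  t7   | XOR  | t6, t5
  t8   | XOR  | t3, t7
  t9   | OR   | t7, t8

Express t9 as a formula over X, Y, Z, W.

t3 = W XOR Z
t4 = Z AND t3 = Z AND (W XOR Z)
t5 = t4 OR Z = (Z AND (W XOR Z)) OR Z
t6 = t5 XOR X = ((Z AND (W XOR Z)) OR Z) XOR X
t7 = t6 XOR t5 = (((Z AND (W XOR Z)) OR Z) XOR X) XOR ((Z AND (W XOR Z)) OR Z)
t8 = t3 XOR t7 = (W XOR Z) XOR ((((Z AND (W XOR Z)) OR Z) XOR X) XOR ((Z AND (W XOR Z)) OR Z))
t9 = t7 OR t8 = ((((Z AND (W XOR Z)) OR Z) XOR X) XOR ((Z AND (W XOR Z)) OR Z)) OR ((W XOR Z) XOR ((((Z AND (W XOR Z)) OR Z) XOR X) XOR ((Z AND (W XOR Z)) OR Z)))

((((Z AND (W XOR Z)) OR Z) XOR X) XOR ((Z AND (W XOR Z)) OR Z)) OR ((W XOR Z) XOR ((((Z AND (W XOR Z)) OR Z) XOR X) XOR ((Z AND (W XOR Z)) OR Z)))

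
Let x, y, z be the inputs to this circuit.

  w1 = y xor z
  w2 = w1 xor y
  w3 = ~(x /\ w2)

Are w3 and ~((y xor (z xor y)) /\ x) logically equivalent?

Yes

w1 = y xor z
w2 = w1 xor y = (y xor z) xor y
w3 = ~(x /\ w2) = ~(x /\ ((y xor z) xor y))
At x=1, y=0, z=1: circuit gives 0, formula gives 0.
At x=0, y=0, z=0: circuit gives 1, formula gives 1.
Agrees on all 8 inputs.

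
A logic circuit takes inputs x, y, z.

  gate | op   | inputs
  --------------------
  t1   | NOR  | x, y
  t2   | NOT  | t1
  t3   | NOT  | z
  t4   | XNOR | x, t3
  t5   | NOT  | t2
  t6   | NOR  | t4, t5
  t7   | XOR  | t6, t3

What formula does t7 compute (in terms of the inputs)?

((x XNOR NOT z) NOR NOT NOT (x NOR y)) XOR NOT z

t1 = x NOR y
t2 = NOT t1 = NOT (x NOR y)
t3 = NOT z
t4 = x XNOR t3 = x XNOR NOT z
t5 = NOT t2 = NOT NOT (x NOR y)
t6 = t4 NOR t5 = (x XNOR NOT z) NOR NOT NOT (x NOR y)
t7 = t6 XOR t3 = ((x XNOR NOT z) NOR NOT NOT (x NOR y)) XOR NOT z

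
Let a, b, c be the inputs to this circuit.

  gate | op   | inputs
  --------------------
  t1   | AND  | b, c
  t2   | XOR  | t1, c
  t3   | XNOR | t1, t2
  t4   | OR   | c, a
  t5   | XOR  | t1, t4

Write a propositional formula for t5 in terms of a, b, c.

t1 = b AND c
t4 = c OR a
t5 = t1 XOR t4 = (b AND c) XOR (c OR a)

(b AND c) XOR (c OR a)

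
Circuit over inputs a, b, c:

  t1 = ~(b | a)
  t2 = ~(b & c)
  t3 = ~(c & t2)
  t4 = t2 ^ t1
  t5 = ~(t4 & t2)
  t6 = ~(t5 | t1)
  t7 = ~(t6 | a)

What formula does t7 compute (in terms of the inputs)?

~((~((~(((~(b & c)) ^ (~(b | a))) & (~(b & c)))) | (~(b | a)))) | a)

t1 = ~(b | a)
t2 = ~(b & c)
t4 = t2 ^ t1 = (~(b & c)) ^ (~(b | a))
t5 = ~(t4 & t2) = ~(((~(b & c)) ^ (~(b | a))) & (~(b & c)))
t6 = ~(t5 | t1) = ~((~(((~(b & c)) ^ (~(b | a))) & (~(b & c)))) | (~(b | a)))
t7 = ~(t6 | a) = ~((~((~(((~(b & c)) ^ (~(b | a))) & (~(b & c)))) | (~(b | a)))) | a)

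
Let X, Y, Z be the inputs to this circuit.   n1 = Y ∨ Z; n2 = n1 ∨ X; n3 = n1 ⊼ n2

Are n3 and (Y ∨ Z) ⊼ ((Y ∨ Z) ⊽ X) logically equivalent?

No

n1 = Y ∨ Z
n2 = n1 ∨ X = (Y ∨ Z) ∨ X
n3 = n1 ⊼ n2 = (Y ∨ Z) ⊼ ((Y ∨ Z) ∨ X)
At X=0, Y=0, Z=1: circuit gives 0, formula gives 1.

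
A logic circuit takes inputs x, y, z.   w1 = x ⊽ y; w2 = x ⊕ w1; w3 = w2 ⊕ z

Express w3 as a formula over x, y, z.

(x ⊕ (x ⊽ y)) ⊕ z

w1 = x ⊽ y
w2 = x ⊕ w1 = x ⊕ (x ⊽ y)
w3 = w2 ⊕ z = (x ⊕ (x ⊽ y)) ⊕ z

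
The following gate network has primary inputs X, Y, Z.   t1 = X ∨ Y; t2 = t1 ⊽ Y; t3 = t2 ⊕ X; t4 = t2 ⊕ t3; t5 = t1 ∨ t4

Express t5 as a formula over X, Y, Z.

(X ∨ Y) ∨ (((X ∨ Y) ⊽ Y) ⊕ (((X ∨ Y) ⊽ Y) ⊕ X))

t1 = X ∨ Y
t2 = t1 ⊽ Y = (X ∨ Y) ⊽ Y
t3 = t2 ⊕ X = ((X ∨ Y) ⊽ Y) ⊕ X
t4 = t2 ⊕ t3 = ((X ∨ Y) ⊽ Y) ⊕ (((X ∨ Y) ⊽ Y) ⊕ X)
t5 = t1 ∨ t4 = (X ∨ Y) ∨ (((X ∨ Y) ⊽ Y) ⊕ (((X ∨ Y) ⊽ Y) ⊕ X))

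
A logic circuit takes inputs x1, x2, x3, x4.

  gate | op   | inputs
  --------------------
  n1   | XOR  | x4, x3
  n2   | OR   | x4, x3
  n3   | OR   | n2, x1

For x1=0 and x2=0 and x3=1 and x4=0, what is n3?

n2 = 0 OR 1 = 1
n3 = 1 OR 0 = 1

1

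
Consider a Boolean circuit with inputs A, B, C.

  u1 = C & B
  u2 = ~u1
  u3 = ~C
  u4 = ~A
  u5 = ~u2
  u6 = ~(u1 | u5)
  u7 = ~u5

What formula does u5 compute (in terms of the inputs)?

u1 = C & B
u2 = ~u1 = ~(C & B)
u5 = ~u2 = ~~(C & B)

~~(C & B)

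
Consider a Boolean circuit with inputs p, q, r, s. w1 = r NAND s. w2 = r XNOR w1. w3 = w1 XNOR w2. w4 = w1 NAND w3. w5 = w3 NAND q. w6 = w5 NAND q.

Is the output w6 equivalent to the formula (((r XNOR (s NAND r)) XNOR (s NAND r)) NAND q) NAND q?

Yes

w1 = r NAND s
w2 = r XNOR w1 = r XNOR (r NAND s)
w3 = w1 XNOR w2 = (r NAND s) XNOR (r XNOR (r NAND s))
w5 = w3 NAND q = ((r NAND s) XNOR (r XNOR (r NAND s))) NAND q
w6 = w5 NAND q = (((r NAND s) XNOR (r XNOR (r NAND s))) NAND q) NAND q
At p=0, q=1, r=0, s=0: circuit gives 0, formula gives 0.
At p=0, q=0, r=0, s=0: circuit gives 1, formula gives 1.
Agrees on all 16 inputs.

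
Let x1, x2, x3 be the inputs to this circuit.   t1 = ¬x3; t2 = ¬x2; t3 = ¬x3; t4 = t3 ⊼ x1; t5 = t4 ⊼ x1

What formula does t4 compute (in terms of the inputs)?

t3 = ¬x3
t4 = t3 ⊼ x1 = ¬x3 ⊼ x1

¬x3 ⊼ x1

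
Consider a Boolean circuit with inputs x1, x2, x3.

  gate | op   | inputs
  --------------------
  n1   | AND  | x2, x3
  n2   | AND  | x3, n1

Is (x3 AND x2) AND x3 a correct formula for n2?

Yes

n1 = x2 AND x3
n2 = x3 AND n1 = x3 AND (x2 AND x3)
At x1=0, x2=0, x3=0: circuit gives 0, formula gives 0.
At x1=0, x2=1, x3=1: circuit gives 1, formula gives 1.
Agrees on all 8 inputs.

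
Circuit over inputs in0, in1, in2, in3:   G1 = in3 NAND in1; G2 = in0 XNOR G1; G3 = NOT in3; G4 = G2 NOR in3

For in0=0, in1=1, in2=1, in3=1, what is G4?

0

G1 = 1 NAND 1 = 0
G2 = 0 XNOR 0 = 1
G4 = 1 NOR 1 = 0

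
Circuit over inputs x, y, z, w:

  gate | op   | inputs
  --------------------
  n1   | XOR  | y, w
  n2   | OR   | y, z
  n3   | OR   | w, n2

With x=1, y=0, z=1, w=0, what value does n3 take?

n2 = 0 OR 1 = 1
n3 = 0 OR 1 = 1

1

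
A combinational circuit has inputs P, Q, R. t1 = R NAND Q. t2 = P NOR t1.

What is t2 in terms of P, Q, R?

P NOR (R NAND Q)

t1 = R NAND Q
t2 = P NOR t1 = P NOR (R NAND Q)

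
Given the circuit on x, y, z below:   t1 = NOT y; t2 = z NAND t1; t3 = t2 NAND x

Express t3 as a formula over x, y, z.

t1 = NOT y
t2 = z NAND t1 = z NAND NOT y
t3 = t2 NAND x = (z NAND NOT y) NAND x

(z NAND NOT y) NAND x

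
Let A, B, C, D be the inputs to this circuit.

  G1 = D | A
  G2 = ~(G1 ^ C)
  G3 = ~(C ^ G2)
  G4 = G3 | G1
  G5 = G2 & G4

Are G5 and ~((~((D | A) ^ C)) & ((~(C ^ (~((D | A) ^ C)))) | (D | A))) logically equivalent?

No

G1 = D | A
G2 = ~(G1 ^ C) = ~((D | A) ^ C)
G3 = ~(C ^ G2) = ~(C ^ (~((D | A) ^ C)))
G4 = G3 | G1 = (~(C ^ (~((D | A) ^ C)))) | (D | A)
G5 = G2 & G4 = (~((D | A) ^ C)) & ((~(C ^ (~((D | A) ^ C)))) | (D | A))
At A=0, B=0, C=0, D=0: circuit gives 0, formula gives 1.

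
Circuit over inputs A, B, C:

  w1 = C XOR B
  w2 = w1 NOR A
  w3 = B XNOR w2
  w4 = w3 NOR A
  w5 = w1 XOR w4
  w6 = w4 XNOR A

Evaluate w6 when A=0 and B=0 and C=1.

w1 = 1 XOR 0 = 1
w2 = 1 NOR 0 = 0
w3 = 0 XNOR 0 = 1
w4 = 1 NOR 0 = 0
w6 = 0 XNOR 0 = 1

1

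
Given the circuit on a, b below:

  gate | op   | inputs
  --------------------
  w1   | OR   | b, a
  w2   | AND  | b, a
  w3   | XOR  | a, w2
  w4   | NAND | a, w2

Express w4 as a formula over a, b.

w2 = b AND a
w4 = a NAND w2 = a NAND (b AND a)

a NAND (b AND a)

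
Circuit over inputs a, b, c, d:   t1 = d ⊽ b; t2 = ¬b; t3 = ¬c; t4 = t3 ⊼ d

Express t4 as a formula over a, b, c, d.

¬c ⊼ d

t3 = ¬c
t4 = t3 ⊼ d = ¬c ⊼ d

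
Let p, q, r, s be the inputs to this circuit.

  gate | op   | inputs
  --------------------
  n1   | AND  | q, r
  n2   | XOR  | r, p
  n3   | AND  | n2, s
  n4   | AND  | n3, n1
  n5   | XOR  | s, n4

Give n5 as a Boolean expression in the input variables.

n1 = q AND r
n2 = r XOR p
n3 = n2 AND s = (r XOR p) AND s
n4 = n3 AND n1 = ((r XOR p) AND s) AND (q AND r)
n5 = s XOR n4 = s XOR (((r XOR p) AND s) AND (q AND r))

s XOR (((r XOR p) AND s) AND (q AND r))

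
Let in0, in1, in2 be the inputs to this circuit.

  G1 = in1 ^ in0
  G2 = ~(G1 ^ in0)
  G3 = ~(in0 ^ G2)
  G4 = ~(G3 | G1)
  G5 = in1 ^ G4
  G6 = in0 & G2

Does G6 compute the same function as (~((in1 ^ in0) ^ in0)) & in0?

Yes

G1 = in1 ^ in0
G2 = ~(G1 ^ in0) = ~((in1 ^ in0) ^ in0)
G6 = in0 & G2 = in0 & (~((in1 ^ in0) ^ in0))
At in0=0, in1=0, in2=0: circuit gives 0, formula gives 0.
At in0=1, in1=0, in2=0: circuit gives 1, formula gives 1.
Agrees on all 8 inputs.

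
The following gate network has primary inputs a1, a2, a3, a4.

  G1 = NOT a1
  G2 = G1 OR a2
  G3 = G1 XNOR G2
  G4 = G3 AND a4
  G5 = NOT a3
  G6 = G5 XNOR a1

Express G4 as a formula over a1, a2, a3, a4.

(NOT a1 XNOR (NOT a1 OR a2)) AND a4

G1 = NOT a1
G2 = G1 OR a2 = NOT a1 OR a2
G3 = G1 XNOR G2 = NOT a1 XNOR (NOT a1 OR a2)
G4 = G3 AND a4 = (NOT a1 XNOR (NOT a1 OR a2)) AND a4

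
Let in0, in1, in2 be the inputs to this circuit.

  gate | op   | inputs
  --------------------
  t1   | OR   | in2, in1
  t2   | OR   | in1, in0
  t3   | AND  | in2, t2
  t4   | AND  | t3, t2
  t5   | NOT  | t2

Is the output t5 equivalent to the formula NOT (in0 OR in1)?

t2 = in1 OR in0
t5 = NOT t2 = NOT (in1 OR in0)
At in0=0, in1=1, in2=0: circuit gives 0, formula gives 0.
At in0=0, in1=0, in2=0: circuit gives 1, formula gives 1.
Agrees on all 8 inputs.

Yes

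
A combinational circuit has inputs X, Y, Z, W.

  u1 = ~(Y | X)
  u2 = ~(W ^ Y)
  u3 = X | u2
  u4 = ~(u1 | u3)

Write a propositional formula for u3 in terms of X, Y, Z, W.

u2 = ~(W ^ Y)
u3 = X | u2 = X | (~(W ^ Y))

X | (~(W ^ Y))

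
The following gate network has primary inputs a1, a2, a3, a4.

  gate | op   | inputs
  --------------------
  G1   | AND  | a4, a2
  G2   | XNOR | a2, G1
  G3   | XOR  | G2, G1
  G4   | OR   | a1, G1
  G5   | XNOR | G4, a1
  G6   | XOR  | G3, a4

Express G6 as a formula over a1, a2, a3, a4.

G1 = a4 AND a2
G2 = a2 XNOR G1 = a2 XNOR (a4 AND a2)
G3 = G2 XOR G1 = (a2 XNOR (a4 AND a2)) XOR (a4 AND a2)
G6 = G3 XOR a4 = ((a2 XNOR (a4 AND a2)) XOR (a4 AND a2)) XOR a4

((a2 XNOR (a4 AND a2)) XOR (a4 AND a2)) XOR a4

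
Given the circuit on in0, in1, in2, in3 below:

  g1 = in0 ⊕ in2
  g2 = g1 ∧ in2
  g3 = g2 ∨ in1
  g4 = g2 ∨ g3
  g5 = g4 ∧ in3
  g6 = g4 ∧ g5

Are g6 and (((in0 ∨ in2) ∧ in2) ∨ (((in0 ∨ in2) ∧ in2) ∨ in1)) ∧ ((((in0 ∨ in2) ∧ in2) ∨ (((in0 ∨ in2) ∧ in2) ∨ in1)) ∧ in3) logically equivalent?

No

g1 = in0 ⊕ in2
g2 = g1 ∧ in2 = (in0 ⊕ in2) ∧ in2
g3 = g2 ∨ in1 = ((in0 ⊕ in2) ∧ in2) ∨ in1
g4 = g2 ∨ g3 = ((in0 ⊕ in2) ∧ in2) ∨ (((in0 ⊕ in2) ∧ in2) ∨ in1)
g5 = g4 ∧ in3 = (((in0 ⊕ in2) ∧ in2) ∨ (((in0 ⊕ in2) ∧ in2) ∨ in1)) ∧ in3
g6 = g4 ∧ g5 = (((in0 ⊕ in2) ∧ in2) ∨ (((in0 ⊕ in2) ∧ in2) ∨ in1)) ∧ ((((in0 ⊕ in2) ∧ in2) ∨ (((in0 ⊕ in2) ∧ in2) ∨ in1)) ∧ in3)
At in0=1, in1=0, in2=1, in3=1: circuit gives 0, formula gives 1.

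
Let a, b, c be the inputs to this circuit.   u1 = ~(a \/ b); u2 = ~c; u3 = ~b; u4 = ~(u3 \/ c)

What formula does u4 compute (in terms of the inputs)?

u3 = ~b
u4 = ~(u3 \/ c) = ~(~b \/ c)

~(~b \/ c)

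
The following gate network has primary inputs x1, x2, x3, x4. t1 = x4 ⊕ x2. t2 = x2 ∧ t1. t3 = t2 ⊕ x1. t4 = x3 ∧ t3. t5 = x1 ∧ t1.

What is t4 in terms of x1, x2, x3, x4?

x3 ∧ ((x2 ∧ (x4 ⊕ x2)) ⊕ x1)

t1 = x4 ⊕ x2
t2 = x2 ∧ t1 = x2 ∧ (x4 ⊕ x2)
t3 = t2 ⊕ x1 = (x2 ∧ (x4 ⊕ x2)) ⊕ x1
t4 = x3 ∧ t3 = x3 ∧ ((x2 ∧ (x4 ⊕ x2)) ⊕ x1)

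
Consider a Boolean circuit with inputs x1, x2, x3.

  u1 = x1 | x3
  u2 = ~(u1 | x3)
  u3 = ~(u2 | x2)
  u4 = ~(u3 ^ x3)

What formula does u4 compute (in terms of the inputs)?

~((~((~((x1 | x3) | x3)) | x2)) ^ x3)

u1 = x1 | x3
u2 = ~(u1 | x3) = ~((x1 | x3) | x3)
u3 = ~(u2 | x2) = ~((~((x1 | x3) | x3)) | x2)
u4 = ~(u3 ^ x3) = ~((~((~((x1 | x3) | x3)) | x2)) ^ x3)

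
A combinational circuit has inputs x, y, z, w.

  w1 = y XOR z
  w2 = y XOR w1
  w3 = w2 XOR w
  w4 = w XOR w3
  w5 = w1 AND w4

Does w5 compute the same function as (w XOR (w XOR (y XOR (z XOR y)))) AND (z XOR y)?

w1 = y XOR z
w2 = y XOR w1 = y XOR (y XOR z)
w3 = w2 XOR w = (y XOR (y XOR z)) XOR w
w4 = w XOR w3 = w XOR ((y XOR (y XOR z)) XOR w)
w5 = w1 AND w4 = (y XOR z) AND (w XOR ((y XOR (y XOR z)) XOR w))
At x=0, y=0, z=0, w=0: circuit gives 0, formula gives 0.
At x=0, y=0, z=1, w=0: circuit gives 1, formula gives 1.
Agrees on all 16 inputs.

Yes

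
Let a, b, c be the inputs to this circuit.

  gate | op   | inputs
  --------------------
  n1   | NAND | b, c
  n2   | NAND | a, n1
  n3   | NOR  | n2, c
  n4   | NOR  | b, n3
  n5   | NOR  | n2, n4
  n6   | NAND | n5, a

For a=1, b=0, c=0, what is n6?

0

n1 = 0 NAND 0 = 1
n2 = 1 NAND 1 = 0
n3 = 0 NOR 0 = 1
n4 = 0 NOR 1 = 0
n5 = 0 NOR 0 = 1
n6 = 1 NAND 1 = 0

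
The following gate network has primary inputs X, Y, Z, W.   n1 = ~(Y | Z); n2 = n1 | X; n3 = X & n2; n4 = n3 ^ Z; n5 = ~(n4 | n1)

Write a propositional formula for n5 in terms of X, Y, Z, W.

~(((X & ((~(Y | Z)) | X)) ^ Z) | (~(Y | Z)))

n1 = ~(Y | Z)
n2 = n1 | X = (~(Y | Z)) | X
n3 = X & n2 = X & ((~(Y | Z)) | X)
n4 = n3 ^ Z = (X & ((~(Y | Z)) | X)) ^ Z
n5 = ~(n4 | n1) = ~(((X & ((~(Y | Z)) | X)) ^ Z) | (~(Y | Z)))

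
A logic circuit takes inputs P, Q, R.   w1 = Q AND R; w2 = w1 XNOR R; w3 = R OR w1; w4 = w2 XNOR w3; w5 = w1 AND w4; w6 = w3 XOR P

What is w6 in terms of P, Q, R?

(R OR (Q AND R)) XOR P

w1 = Q AND R
w3 = R OR w1 = R OR (Q AND R)
w6 = w3 XOR P = (R OR (Q AND R)) XOR P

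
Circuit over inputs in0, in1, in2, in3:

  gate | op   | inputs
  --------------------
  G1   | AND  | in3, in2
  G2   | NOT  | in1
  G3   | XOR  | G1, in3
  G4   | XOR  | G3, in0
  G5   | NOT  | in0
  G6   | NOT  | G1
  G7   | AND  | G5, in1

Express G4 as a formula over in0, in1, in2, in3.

G1 = in3 AND in2
G3 = G1 XOR in3 = (in3 AND in2) XOR in3
G4 = G3 XOR in0 = ((in3 AND in2) XOR in3) XOR in0

((in3 AND in2) XOR in3) XOR in0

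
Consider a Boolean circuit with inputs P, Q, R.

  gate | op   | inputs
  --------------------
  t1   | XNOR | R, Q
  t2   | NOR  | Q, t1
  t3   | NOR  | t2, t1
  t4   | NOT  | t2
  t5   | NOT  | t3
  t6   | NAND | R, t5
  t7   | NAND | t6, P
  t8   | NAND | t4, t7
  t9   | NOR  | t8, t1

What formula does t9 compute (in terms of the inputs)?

(NOT (Q NOR (R XNOR Q)) NAND ((R NAND NOT ((Q NOR (R XNOR Q)) NOR (R XNOR Q))) NAND P)) NOR (R XNOR Q)

t1 = R XNOR Q
t2 = Q NOR t1 = Q NOR (R XNOR Q)
t3 = t2 NOR t1 = (Q NOR (R XNOR Q)) NOR (R XNOR Q)
t4 = NOT t2 = NOT (Q NOR (R XNOR Q))
t5 = NOT t3 = NOT ((Q NOR (R XNOR Q)) NOR (R XNOR Q))
t6 = R NAND t5 = R NAND NOT ((Q NOR (R XNOR Q)) NOR (R XNOR Q))
t7 = t6 NAND P = (R NAND NOT ((Q NOR (R XNOR Q)) NOR (R XNOR Q))) NAND P
t8 = t4 NAND t7 = NOT (Q NOR (R XNOR Q)) NAND ((R NAND NOT ((Q NOR (R XNOR Q)) NOR (R XNOR Q))) NAND P)
t9 = t8 NOR t1 = (NOT (Q NOR (R XNOR Q)) NAND ((R NAND NOT ((Q NOR (R XNOR Q)) NOR (R XNOR Q))) NAND P)) NOR (R XNOR Q)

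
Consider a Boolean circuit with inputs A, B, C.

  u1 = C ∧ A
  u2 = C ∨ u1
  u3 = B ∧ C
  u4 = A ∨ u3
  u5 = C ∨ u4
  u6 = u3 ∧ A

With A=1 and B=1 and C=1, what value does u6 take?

1

u3 = 1 ∧ 1 = 1
u6 = 1 ∧ 1 = 1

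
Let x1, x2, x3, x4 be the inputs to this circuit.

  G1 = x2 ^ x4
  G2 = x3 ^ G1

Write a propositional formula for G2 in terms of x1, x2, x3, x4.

x3 ^ (x2 ^ x4)

G1 = x2 ^ x4
G2 = x3 ^ G1 = x3 ^ (x2 ^ x4)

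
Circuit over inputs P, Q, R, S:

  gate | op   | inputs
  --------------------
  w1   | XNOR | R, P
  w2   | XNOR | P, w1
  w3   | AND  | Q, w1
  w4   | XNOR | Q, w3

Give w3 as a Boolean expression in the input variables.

Q AND (R XNOR P)

w1 = R XNOR P
w3 = Q AND w1 = Q AND (R XNOR P)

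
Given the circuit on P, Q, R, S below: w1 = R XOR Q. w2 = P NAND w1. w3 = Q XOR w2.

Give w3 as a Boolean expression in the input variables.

w1 = R XOR Q
w2 = P NAND w1 = P NAND (R XOR Q)
w3 = Q XOR w2 = Q XOR (P NAND (R XOR Q))

Q XOR (P NAND (R XOR Q))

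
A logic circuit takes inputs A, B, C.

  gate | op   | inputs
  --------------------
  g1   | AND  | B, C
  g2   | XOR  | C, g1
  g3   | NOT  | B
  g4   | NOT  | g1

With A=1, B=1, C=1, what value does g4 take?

0

g1 = 1 AND 1 = 1
g4 = NOT 1 = 0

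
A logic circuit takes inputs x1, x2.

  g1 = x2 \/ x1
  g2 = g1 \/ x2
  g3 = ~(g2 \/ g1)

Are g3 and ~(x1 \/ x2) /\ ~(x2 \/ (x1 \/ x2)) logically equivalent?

g1 = x2 \/ x1
g2 = g1 \/ x2 = (x2 \/ x1) \/ x2
g3 = ~(g2 \/ g1) = ~(((x2 \/ x1) \/ x2) \/ (x2 \/ x1))
At x1=0, x2=1: circuit gives 0, formula gives 0.
At x1=0, x2=0: circuit gives 1, formula gives 1.
Agrees on all 4 inputs.

Yes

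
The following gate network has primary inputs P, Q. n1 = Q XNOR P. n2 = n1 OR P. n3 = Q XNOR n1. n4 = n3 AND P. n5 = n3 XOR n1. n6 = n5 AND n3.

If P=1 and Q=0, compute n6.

n1 = 0 XNOR 1 = 0
n3 = 0 XNOR 0 = 1
n5 = 1 XOR 0 = 1
n6 = 1 AND 1 = 1

1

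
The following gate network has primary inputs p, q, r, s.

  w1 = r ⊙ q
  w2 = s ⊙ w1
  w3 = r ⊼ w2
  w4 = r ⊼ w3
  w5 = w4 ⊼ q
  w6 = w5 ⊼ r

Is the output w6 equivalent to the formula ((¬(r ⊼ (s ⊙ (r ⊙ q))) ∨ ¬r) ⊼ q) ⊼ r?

Yes

w1 = r ⊙ q
w2 = s ⊙ w1 = s ⊙ (r ⊙ q)
w3 = r ⊼ w2 = r ⊼ (s ⊙ (r ⊙ q))
w4 = r ⊼ w3 = r ⊼ (r ⊼ (s ⊙ (r ⊙ q)))
w5 = w4 ⊼ q = (r ⊼ (r ⊼ (s ⊙ (r ⊙ q)))) ⊼ q
w6 = w5 ⊼ r = ((r ⊼ (r ⊼ (s ⊙ (r ⊙ q)))) ⊼ q) ⊼ r
At p=0, q=0, r=1, s=0: circuit gives 0, formula gives 0.
At p=0, q=0, r=0, s=0: circuit gives 1, formula gives 1.
Agrees on all 16 inputs.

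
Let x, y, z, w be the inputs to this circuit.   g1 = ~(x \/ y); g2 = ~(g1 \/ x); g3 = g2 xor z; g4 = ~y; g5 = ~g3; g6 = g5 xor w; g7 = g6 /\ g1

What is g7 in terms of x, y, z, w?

(~((~((~(x \/ y)) \/ x)) xor z) xor w) /\ (~(x \/ y))

g1 = ~(x \/ y)
g2 = ~(g1 \/ x) = ~((~(x \/ y)) \/ x)
g3 = g2 xor z = (~((~(x \/ y)) \/ x)) xor z
g5 = ~g3 = ~((~((~(x \/ y)) \/ x)) xor z)
g6 = g5 xor w = ~((~((~(x \/ y)) \/ x)) xor z) xor w
g7 = g6 /\ g1 = (~((~((~(x \/ y)) \/ x)) xor z) xor w) /\ (~(x \/ y))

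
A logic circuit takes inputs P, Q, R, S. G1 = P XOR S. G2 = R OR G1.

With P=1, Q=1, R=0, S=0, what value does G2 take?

G1 = 1 XOR 0 = 1
G2 = 0 OR 1 = 1

1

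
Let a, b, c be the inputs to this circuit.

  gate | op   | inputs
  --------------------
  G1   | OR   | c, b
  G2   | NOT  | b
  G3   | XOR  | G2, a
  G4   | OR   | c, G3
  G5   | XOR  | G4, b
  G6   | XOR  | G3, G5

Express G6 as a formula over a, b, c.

(NOT b XOR a) XOR ((c OR (NOT b XOR a)) XOR b)

G2 = NOT b
G3 = G2 XOR a = NOT b XOR a
G4 = c OR G3 = c OR (NOT b XOR a)
G5 = G4 XOR b = (c OR (NOT b XOR a)) XOR b
G6 = G3 XOR G5 = (NOT b XOR a) XOR ((c OR (NOT b XOR a)) XOR b)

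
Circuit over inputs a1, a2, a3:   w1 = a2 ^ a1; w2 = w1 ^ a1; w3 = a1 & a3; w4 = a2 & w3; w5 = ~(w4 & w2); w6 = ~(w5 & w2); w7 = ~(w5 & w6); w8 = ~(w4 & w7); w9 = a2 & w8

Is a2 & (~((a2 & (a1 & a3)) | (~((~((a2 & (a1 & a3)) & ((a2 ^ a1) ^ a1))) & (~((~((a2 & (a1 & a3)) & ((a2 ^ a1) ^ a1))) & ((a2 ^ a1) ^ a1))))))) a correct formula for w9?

w1 = a2 ^ a1
w2 = w1 ^ a1 = (a2 ^ a1) ^ a1
w3 = a1 & a3
w4 = a2 & w3 = a2 & (a1 & a3)
w5 = ~(w4 & w2) = ~((a2 & (a1 & a3)) & ((a2 ^ a1) ^ a1))
w6 = ~(w5 & w2) = ~((~((a2 & (a1 & a3)) & ((a2 ^ a1) ^ a1))) & ((a2 ^ a1) ^ a1))
w7 = ~(w5 & w6) = ~((~((a2 & (a1 & a3)) & ((a2 ^ a1) ^ a1))) & (~((~((a2 & (a1 & a3)) & ((a2 ^ a1) ^ a1))) & ((a2 ^ a1) ^ a1))))
w8 = ~(w4 & w7) = ~((a2 & (a1 & a3)) & (~((~((a2 & (a1 & a3)) & ((a2 ^ a1) ^ a1))) & (~((~((a2 & (a1 & a3)) & ((a2 ^ a1) ^ a1))) & ((a2 ^ a1) ^ a1))))))
w9 = a2 & w8 = a2 & (~((a2 & (a1 & a3)) & (~((~((a2 & (a1 & a3)) & ((a2 ^ a1) ^ a1))) & (~((~((a2 & (a1 & a3)) & ((a2 ^ a1) ^ a1))) & ((a2 ^ a1) ^ a1)))))))
At a1=0, a2=1, a3=0: circuit gives 1, formula gives 0.

No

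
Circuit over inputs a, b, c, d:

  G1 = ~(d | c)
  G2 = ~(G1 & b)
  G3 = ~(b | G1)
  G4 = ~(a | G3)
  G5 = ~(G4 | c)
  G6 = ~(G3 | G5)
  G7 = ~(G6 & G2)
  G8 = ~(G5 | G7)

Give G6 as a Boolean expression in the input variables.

~((~(b | (~(d | c)))) | (~((~(a | (~(b | (~(d | c)))))) | c)))

G1 = ~(d | c)
G3 = ~(b | G1) = ~(b | (~(d | c)))
G4 = ~(a | G3) = ~(a | (~(b | (~(d | c)))))
G5 = ~(G4 | c) = ~((~(a | (~(b | (~(d | c)))))) | c)
G6 = ~(G3 | G5) = ~((~(b | (~(d | c)))) | (~((~(a | (~(b | (~(d | c)))))) | c)))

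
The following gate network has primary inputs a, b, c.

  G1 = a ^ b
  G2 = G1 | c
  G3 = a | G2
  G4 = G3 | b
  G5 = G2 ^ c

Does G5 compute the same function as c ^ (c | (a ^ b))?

Yes

G1 = a ^ b
G2 = G1 | c = (a ^ b) | c
G5 = G2 ^ c = ((a ^ b) | c) ^ c
At a=0, b=0, c=0: circuit gives 0, formula gives 0.
At a=0, b=1, c=0: circuit gives 1, formula gives 1.
Agrees on all 8 inputs.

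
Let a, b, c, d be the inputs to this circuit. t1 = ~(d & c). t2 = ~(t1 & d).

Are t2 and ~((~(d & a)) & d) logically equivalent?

No

t1 = ~(d & c)
t2 = ~(t1 & d) = ~((~(d & c)) & d)
At a=0, b=0, c=1, d=1: circuit gives 1, formula gives 0.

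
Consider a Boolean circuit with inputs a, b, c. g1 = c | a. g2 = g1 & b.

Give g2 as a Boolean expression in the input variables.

(c | a) & b

g1 = c | a
g2 = g1 & b = (c | a) & b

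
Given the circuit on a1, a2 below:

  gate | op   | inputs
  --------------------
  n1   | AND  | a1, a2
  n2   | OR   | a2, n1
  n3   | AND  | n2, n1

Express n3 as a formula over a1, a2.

n1 = a1 AND a2
n2 = a2 OR n1 = a2 OR (a1 AND a2)
n3 = n2 AND n1 = (a2 OR (a1 AND a2)) AND (a1 AND a2)

(a2 OR (a1 AND a2)) AND (a1 AND a2)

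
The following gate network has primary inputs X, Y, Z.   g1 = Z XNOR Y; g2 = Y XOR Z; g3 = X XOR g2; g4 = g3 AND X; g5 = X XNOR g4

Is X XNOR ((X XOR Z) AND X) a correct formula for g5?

No

g2 = Y XOR Z
g3 = X XOR g2 = X XOR (Y XOR Z)
g4 = g3 AND X = (X XOR (Y XOR Z)) AND X
g5 = X XNOR g4 = X XNOR ((X XOR (Y XOR Z)) AND X)
At X=1, Y=1, Z=0: circuit gives 0, formula gives 1.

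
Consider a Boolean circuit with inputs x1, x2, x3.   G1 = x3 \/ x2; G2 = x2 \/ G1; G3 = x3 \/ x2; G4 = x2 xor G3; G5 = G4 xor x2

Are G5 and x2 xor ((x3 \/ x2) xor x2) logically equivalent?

Yes

G3 = x3 \/ x2
G4 = x2 xor G3 = x2 xor (x3 \/ x2)
G5 = G4 xor x2 = (x2 xor (x3 \/ x2)) xor x2
At x1=0, x2=0, x3=0: circuit gives 0, formula gives 0.
At x1=0, x2=0, x3=1: circuit gives 1, formula gives 1.
Agrees on all 8 inputs.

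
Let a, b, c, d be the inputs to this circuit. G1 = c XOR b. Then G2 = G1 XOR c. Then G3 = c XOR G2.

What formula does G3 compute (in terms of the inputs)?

c XOR ((c XOR b) XOR c)

G1 = c XOR b
G2 = G1 XOR c = (c XOR b) XOR c
G3 = c XOR G2 = c XOR ((c XOR b) XOR c)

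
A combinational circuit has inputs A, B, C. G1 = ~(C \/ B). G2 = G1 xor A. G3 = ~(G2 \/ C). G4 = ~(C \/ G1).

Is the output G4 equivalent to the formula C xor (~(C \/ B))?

G1 = ~(C \/ B)
G4 = ~(C \/ G1) = ~(C \/ (~(C \/ B)))
At A=0, B=0, C=0: circuit gives 0, formula gives 1.

No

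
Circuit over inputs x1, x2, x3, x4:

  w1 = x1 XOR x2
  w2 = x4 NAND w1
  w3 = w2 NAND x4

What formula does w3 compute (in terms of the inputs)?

w1 = x1 XOR x2
w2 = x4 NAND w1 = x4 NAND (x1 XOR x2)
w3 = w2 NAND x4 = (x4 NAND (x1 XOR x2)) NAND x4

(x4 NAND (x1 XOR x2)) NAND x4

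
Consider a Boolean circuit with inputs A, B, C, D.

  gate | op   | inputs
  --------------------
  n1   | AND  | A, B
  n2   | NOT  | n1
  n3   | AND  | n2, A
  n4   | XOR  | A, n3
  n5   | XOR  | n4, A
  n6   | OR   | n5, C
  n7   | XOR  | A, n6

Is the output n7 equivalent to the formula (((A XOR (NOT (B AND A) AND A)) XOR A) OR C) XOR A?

n1 = A AND B
n2 = NOT n1 = NOT (A AND B)
n3 = n2 AND A = NOT (A AND B) AND A
n4 = A XOR n3 = A XOR (NOT (A AND B) AND A)
n5 = n4 XOR A = (A XOR (NOT (A AND B) AND A)) XOR A
n6 = n5 OR C = ((A XOR (NOT (A AND B) AND A)) XOR A) OR C
n7 = A XOR n6 = A XOR (((A XOR (NOT (A AND B) AND A)) XOR A) OR C)
At A=0, B=0, C=0, D=0: circuit gives 0, formula gives 0.
At A=0, B=0, C=1, D=0: circuit gives 1, formula gives 1.
Agrees on all 16 inputs.

Yes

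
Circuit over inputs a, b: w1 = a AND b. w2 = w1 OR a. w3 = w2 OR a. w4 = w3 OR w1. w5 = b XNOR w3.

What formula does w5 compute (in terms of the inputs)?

b XNOR (((a AND b) OR a) OR a)

w1 = a AND b
w2 = w1 OR a = (a AND b) OR a
w3 = w2 OR a = ((a AND b) OR a) OR a
w5 = b XNOR w3 = b XNOR (((a AND b) OR a) OR a)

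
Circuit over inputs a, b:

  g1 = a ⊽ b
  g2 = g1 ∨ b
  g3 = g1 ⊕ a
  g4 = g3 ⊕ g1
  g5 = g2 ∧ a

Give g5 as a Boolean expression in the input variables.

g1 = a ⊽ b
g2 = g1 ∨ b = (a ⊽ b) ∨ b
g5 = g2 ∧ a = ((a ⊽ b) ∨ b) ∧ a

((a ⊽ b) ∨ b) ∧ a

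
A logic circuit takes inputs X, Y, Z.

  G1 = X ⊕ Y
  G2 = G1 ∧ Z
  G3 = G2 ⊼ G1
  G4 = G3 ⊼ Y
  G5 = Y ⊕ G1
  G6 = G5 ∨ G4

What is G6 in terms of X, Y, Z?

G1 = X ⊕ Y
G2 = G1 ∧ Z = (X ⊕ Y) ∧ Z
G3 = G2 ⊼ G1 = ((X ⊕ Y) ∧ Z) ⊼ (X ⊕ Y)
G4 = G3 ⊼ Y = (((X ⊕ Y) ∧ Z) ⊼ (X ⊕ Y)) ⊼ Y
G5 = Y ⊕ G1 = Y ⊕ (X ⊕ Y)
G6 = G5 ∨ G4 = (Y ⊕ (X ⊕ Y)) ∨ ((((X ⊕ Y) ∧ Z) ⊼ (X ⊕ Y)) ⊼ Y)

(Y ⊕ (X ⊕ Y)) ∨ ((((X ⊕ Y) ∧ Z) ⊼ (X ⊕ Y)) ⊼ Y)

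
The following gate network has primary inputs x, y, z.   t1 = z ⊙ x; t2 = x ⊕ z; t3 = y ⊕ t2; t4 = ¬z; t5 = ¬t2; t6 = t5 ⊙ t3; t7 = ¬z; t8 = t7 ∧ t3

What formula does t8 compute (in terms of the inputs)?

t2 = x ⊕ z
t3 = y ⊕ t2 = y ⊕ (x ⊕ z)
t7 = ¬z
t8 = t7 ∧ t3 = ¬z ∧ (y ⊕ (x ⊕ z))

¬z ∧ (y ⊕ (x ⊕ z))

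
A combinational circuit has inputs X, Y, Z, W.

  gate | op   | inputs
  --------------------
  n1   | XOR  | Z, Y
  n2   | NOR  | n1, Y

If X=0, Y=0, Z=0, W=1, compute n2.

1

n1 = 0 XOR 0 = 0
n2 = 0 NOR 0 = 1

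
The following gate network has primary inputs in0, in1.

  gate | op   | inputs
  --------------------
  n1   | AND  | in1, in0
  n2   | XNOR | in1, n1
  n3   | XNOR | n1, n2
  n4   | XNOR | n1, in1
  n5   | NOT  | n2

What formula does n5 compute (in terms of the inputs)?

NOT (in1 XNOR (in1 AND in0))

n1 = in1 AND in0
n2 = in1 XNOR n1 = in1 XNOR (in1 AND in0)
n5 = NOT n2 = NOT (in1 XNOR (in1 AND in0))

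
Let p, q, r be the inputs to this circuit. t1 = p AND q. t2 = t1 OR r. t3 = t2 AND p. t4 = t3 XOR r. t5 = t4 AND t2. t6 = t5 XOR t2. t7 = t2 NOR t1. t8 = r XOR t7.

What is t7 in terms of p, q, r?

((p AND q) OR r) NOR (p AND q)

t1 = p AND q
t2 = t1 OR r = (p AND q) OR r
t7 = t2 NOR t1 = ((p AND q) OR r) NOR (p AND q)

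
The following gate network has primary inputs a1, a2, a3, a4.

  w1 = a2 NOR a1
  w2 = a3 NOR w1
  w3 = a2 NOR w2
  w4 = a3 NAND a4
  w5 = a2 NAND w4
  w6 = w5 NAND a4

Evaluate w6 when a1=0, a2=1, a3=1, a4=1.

0

w4 = 1 NAND 1 = 0
w5 = 1 NAND 0 = 1
w6 = 1 NAND 1 = 0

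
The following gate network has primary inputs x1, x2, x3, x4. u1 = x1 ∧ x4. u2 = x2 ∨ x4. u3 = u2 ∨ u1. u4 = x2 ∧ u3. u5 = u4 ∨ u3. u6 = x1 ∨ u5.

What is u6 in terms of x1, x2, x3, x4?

x1 ∨ ((x2 ∧ ((x2 ∨ x4) ∨ (x1 ∧ x4))) ∨ ((x2 ∨ x4) ∨ (x1 ∧ x4)))

u1 = x1 ∧ x4
u2 = x2 ∨ x4
u3 = u2 ∨ u1 = (x2 ∨ x4) ∨ (x1 ∧ x4)
u4 = x2 ∧ u3 = x2 ∧ ((x2 ∨ x4) ∨ (x1 ∧ x4))
u5 = u4 ∨ u3 = (x2 ∧ ((x2 ∨ x4) ∨ (x1 ∧ x4))) ∨ ((x2 ∨ x4) ∨ (x1 ∧ x4))
u6 = x1 ∨ u5 = x1 ∨ ((x2 ∧ ((x2 ∨ x4) ∨ (x1 ∧ x4))) ∨ ((x2 ∨ x4) ∨ (x1 ∧ x4)))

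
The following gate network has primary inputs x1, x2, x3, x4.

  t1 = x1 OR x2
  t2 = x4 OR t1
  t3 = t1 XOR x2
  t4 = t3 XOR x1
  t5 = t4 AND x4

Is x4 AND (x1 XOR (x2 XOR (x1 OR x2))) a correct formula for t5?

t1 = x1 OR x2
t3 = t1 XOR x2 = (x1 OR x2) XOR x2
t4 = t3 XOR x1 = ((x1 OR x2) XOR x2) XOR x1
t5 = t4 AND x4 = (((x1 OR x2) XOR x2) XOR x1) AND x4
At x1=0, x2=0, x3=0, x4=0: circuit gives 0, formula gives 0.
At x1=1, x2=1, x3=0, x4=1: circuit gives 1, formula gives 1.
Agrees on all 16 inputs.

Yes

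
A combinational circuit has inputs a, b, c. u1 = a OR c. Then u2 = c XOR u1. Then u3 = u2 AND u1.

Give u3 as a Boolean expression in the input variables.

(c XOR (a OR c)) AND (a OR c)

u1 = a OR c
u2 = c XOR u1 = c XOR (a OR c)
u3 = u2 AND u1 = (c XOR (a OR c)) AND (a OR c)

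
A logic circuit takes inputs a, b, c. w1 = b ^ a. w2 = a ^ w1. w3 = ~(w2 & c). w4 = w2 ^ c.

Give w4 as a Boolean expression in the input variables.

(a ^ (b ^ a)) ^ c

w1 = b ^ a
w2 = a ^ w1 = a ^ (b ^ a)
w4 = w2 ^ c = (a ^ (b ^ a)) ^ c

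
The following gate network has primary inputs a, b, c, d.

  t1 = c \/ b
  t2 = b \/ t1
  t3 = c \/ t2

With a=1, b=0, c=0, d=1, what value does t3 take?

0

t1 = 0 \/ 0 = 0
t2 = 0 \/ 0 = 0
t3 = 0 \/ 0 = 0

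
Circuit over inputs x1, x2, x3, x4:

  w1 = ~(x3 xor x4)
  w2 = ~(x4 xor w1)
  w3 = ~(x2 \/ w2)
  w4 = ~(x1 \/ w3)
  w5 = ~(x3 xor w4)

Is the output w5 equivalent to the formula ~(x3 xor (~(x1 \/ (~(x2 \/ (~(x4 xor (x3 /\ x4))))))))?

w1 = ~(x3 xor x4)
w2 = ~(x4 xor w1) = ~(x4 xor (~(x3 xor x4)))
w3 = ~(x2 \/ w2) = ~(x2 \/ (~(x4 xor (~(x3 xor x4)))))
w4 = ~(x1 \/ w3) = ~(x1 \/ (~(x2 \/ (~(x4 xor (~(x3 xor x4)))))))
w5 = ~(x3 xor w4) = ~(x3 xor (~(x1 \/ (~(x2 \/ (~(x4 xor (~(x3 xor x4)))))))))
At x1=0, x2=0, x3=0, x4=0: circuit gives 1, formula gives 0.

No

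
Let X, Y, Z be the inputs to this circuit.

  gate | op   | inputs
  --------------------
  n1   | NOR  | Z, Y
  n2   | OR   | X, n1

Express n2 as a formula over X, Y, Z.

n1 = Z NOR Y
n2 = X OR n1 = X OR (Z NOR Y)

X OR (Z NOR Y)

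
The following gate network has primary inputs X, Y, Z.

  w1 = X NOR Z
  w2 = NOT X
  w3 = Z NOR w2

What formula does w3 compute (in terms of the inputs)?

Z NOR NOT X

w2 = NOT X
w3 = Z NOR w2 = Z NOR NOT X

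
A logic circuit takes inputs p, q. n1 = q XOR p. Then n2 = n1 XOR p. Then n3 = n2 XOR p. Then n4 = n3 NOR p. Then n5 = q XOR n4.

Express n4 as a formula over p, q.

n1 = q XOR p
n2 = n1 XOR p = (q XOR p) XOR p
n3 = n2 XOR p = ((q XOR p) XOR p) XOR p
n4 = n3 NOR p = (((q XOR p) XOR p) XOR p) NOR p

(((q XOR p) XOR p) XOR p) NOR p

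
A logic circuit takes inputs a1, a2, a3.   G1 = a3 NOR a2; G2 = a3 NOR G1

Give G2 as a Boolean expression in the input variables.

G1 = a3 NOR a2
G2 = a3 NOR G1 = a3 NOR (a3 NOR a2)

a3 NOR (a3 NOR a2)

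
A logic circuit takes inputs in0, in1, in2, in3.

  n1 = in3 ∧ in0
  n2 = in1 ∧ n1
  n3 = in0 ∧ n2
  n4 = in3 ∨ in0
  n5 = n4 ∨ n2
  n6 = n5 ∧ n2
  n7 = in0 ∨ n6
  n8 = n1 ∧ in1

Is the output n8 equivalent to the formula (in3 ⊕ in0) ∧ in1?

No

n1 = in3 ∧ in0
n8 = n1 ∧ in1 = (in3 ∧ in0) ∧ in1
At in0=0, in1=1, in2=0, in3=1: circuit gives 0, formula gives 1.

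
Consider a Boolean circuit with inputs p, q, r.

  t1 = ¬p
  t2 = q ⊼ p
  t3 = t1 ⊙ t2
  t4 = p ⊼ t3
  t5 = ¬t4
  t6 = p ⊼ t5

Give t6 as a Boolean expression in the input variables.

p ⊼ ¬(p ⊼ (¬p ⊙ (q ⊼ p)))

t1 = ¬p
t2 = q ⊼ p
t3 = t1 ⊙ t2 = ¬p ⊙ (q ⊼ p)
t4 = p ⊼ t3 = p ⊼ (¬p ⊙ (q ⊼ p))
t5 = ¬t4 = ¬(p ⊼ (¬p ⊙ (q ⊼ p)))
t6 = p ⊼ t5 = p ⊼ ¬(p ⊼ (¬p ⊙ (q ⊼ p)))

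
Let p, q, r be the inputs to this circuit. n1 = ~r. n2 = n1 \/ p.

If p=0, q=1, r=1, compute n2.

n1 = ~1 = 0
n2 = 0 \/ 0 = 0

0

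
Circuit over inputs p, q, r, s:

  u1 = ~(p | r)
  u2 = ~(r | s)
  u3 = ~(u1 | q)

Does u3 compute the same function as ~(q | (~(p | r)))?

u1 = ~(p | r)
u3 = ~(u1 | q) = ~((~(p | r)) | q)
At p=0, q=0, r=0, s=0: circuit gives 0, formula gives 0.
At p=0, q=0, r=1, s=0: circuit gives 1, formula gives 1.
Agrees on all 16 inputs.

Yes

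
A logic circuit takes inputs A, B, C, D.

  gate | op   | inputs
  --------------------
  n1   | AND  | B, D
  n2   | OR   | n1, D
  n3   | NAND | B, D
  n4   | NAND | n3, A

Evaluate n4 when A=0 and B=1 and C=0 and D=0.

n3 = 1 NAND 0 = 1
n4 = 1 NAND 0 = 1

1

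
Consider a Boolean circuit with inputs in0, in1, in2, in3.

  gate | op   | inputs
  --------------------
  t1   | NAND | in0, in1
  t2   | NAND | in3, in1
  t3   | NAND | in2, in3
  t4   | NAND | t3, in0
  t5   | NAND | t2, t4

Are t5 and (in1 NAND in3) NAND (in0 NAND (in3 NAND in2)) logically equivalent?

Yes

t2 = in3 NAND in1
t3 = in2 NAND in3
t4 = t3 NAND in0 = (in2 NAND in3) NAND in0
t5 = t2 NAND t4 = (in3 NAND in1) NAND ((in2 NAND in3) NAND in0)
At in0=0, in1=0, in2=0, in3=0: circuit gives 0, formula gives 0.
At in0=0, in1=1, in2=0, in3=1: circuit gives 1, formula gives 1.
Agrees on all 16 inputs.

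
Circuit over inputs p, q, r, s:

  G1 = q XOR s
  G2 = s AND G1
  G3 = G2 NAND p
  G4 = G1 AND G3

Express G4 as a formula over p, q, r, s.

(q XOR s) AND ((s AND (q XOR s)) NAND p)

G1 = q XOR s
G2 = s AND G1 = s AND (q XOR s)
G3 = G2 NAND p = (s AND (q XOR s)) NAND p
G4 = G1 AND G3 = (q XOR s) AND ((s AND (q XOR s)) NAND p)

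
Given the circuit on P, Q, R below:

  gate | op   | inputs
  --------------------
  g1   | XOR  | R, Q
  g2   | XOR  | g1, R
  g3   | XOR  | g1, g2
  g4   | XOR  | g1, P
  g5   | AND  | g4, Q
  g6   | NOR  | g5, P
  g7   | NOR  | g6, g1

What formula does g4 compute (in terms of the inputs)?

(R XOR Q) XOR P

g1 = R XOR Q
g4 = g1 XOR P = (R XOR Q) XOR P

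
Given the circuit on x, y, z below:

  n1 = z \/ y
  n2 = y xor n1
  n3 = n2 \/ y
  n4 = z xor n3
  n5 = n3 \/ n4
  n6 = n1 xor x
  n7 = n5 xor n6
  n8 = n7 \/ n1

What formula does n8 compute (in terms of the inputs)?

n1 = z \/ y
n2 = y xor n1 = y xor (z \/ y)
n3 = n2 \/ y = (y xor (z \/ y)) \/ y
n4 = z xor n3 = z xor ((y xor (z \/ y)) \/ y)
n5 = n3 \/ n4 = ((y xor (z \/ y)) \/ y) \/ (z xor ((y xor (z \/ y)) \/ y))
n6 = n1 xor x = (z \/ y) xor x
n7 = n5 xor n6 = (((y xor (z \/ y)) \/ y) \/ (z xor ((y xor (z \/ y)) \/ y))) xor ((z \/ y) xor x)
n8 = n7 \/ n1 = ((((y xor (z \/ y)) \/ y) \/ (z xor ((y xor (z \/ y)) \/ y))) xor ((z \/ y) xor x)) \/ (z \/ y)

((((y xor (z \/ y)) \/ y) \/ (z xor ((y xor (z \/ y)) \/ y))) xor ((z \/ y) xor x)) \/ (z \/ y)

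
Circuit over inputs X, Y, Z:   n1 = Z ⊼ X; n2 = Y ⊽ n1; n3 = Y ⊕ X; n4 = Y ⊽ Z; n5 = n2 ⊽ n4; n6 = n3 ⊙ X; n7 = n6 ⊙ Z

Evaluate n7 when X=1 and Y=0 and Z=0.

0

n3 = 0 ⊕ 1 = 1
n6 = 1 ⊙ 1 = 1
n7 = 1 ⊙ 0 = 0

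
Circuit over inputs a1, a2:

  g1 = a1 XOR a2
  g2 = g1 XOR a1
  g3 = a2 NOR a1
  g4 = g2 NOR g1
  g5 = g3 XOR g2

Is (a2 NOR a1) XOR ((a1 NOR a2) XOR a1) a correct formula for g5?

No

g1 = a1 XOR a2
g2 = g1 XOR a1 = (a1 XOR a2) XOR a1
g3 = a2 NOR a1
g5 = g3 XOR g2 = (a2 NOR a1) XOR ((a1 XOR a2) XOR a1)
At a1=0, a2=0: circuit gives 1, formula gives 0.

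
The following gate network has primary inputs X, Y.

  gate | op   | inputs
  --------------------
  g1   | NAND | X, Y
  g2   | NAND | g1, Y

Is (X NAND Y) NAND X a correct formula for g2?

g1 = X NAND Y
g2 = g1 NAND Y = (X NAND Y) NAND Y
At X=0, Y=1: circuit gives 0, formula gives 1.

No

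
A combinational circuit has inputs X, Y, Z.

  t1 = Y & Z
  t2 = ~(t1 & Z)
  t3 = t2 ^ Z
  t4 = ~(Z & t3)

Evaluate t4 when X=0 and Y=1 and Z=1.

0

t1 = 1 & 1 = 1
t2 = ~(1 & 1) = 0
t3 = 0 ^ 1 = 1
t4 = ~(1 & 1) = 0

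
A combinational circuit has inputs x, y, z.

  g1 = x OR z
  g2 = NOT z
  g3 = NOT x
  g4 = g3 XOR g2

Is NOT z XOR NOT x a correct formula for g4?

Yes

g2 = NOT z
g3 = NOT x
g4 = g3 XOR g2 = NOT x XOR NOT z
At x=0, y=0, z=0: circuit gives 0, formula gives 0.
At x=0, y=0, z=1: circuit gives 1, formula gives 1.
Agrees on all 8 inputs.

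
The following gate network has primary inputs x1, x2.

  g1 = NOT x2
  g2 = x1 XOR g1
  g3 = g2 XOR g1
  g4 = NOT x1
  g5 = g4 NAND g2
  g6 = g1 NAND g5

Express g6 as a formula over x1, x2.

g1 = NOT x2
g2 = x1 XOR g1 = x1 XOR NOT x2
g4 = NOT x1
g5 = g4 NAND g2 = NOT x1 NAND (x1 XOR NOT x2)
g6 = g1 NAND g5 = NOT x2 NAND (NOT x1 NAND (x1 XOR NOT x2))

NOT x2 NAND (NOT x1 NAND (x1 XOR NOT x2))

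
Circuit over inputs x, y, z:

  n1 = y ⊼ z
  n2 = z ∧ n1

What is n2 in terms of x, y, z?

n1 = y ⊼ z
n2 = z ∧ n1 = z ∧ (y ⊼ z)

z ∧ (y ⊼ z)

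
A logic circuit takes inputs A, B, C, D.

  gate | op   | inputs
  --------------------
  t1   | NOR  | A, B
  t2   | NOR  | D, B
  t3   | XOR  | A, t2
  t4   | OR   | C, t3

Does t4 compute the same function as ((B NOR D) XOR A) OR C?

Yes

t2 = D NOR B
t3 = A XOR t2 = A XOR (D NOR B)
t4 = C OR t3 = C OR (A XOR (D NOR B))
At A=0, B=0, C=0, D=1: circuit gives 0, formula gives 0.
At A=0, B=0, C=0, D=0: circuit gives 1, formula gives 1.
Agrees on all 16 inputs.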